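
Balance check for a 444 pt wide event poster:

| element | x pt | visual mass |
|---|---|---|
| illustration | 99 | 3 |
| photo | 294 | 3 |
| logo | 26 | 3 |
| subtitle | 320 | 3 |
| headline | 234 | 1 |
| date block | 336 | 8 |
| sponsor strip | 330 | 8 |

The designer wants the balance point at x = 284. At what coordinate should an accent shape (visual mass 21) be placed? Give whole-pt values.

With the accent shape, Σw becomes 3 + 3 + 3 + 3 + 1 + 8 + 8 + 21 = 50.
Along x: (7779 + 21·x) / 50 = 284 (existing moment 3·99 + 3·294 + 3·26 + 3·320 + 1·234 + 8·336 + 8·330 = 7779) ⇒ x = (14200 − 7779) / 21 ≈ 305.76.

x ≈ 306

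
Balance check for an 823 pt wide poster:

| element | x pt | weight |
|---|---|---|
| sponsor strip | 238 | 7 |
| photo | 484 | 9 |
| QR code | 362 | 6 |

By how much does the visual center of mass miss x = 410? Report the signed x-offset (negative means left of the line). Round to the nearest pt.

≈ -38 pt

Weights sum to 7 + 9 + 6 = 22.
Σw·x = 7·238 + 9·484 + 6·362 = 8194, so x̄ = 8194/22 ≈ 372.45.
Against x = 410, that's 372.45 − 410 = -37.55.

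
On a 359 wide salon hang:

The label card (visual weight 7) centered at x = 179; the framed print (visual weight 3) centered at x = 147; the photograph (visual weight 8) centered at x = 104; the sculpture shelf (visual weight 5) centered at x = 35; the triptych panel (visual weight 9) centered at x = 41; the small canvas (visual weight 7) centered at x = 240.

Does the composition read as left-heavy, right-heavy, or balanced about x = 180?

left-heavy

Σw = 7 + 3 + 8 + 5 + 9 + 7 = 39.
Σw·x = 4750; x̄ = 4750/39 ≈ 121.79.
121.8 vs midline 180 → left-heavy.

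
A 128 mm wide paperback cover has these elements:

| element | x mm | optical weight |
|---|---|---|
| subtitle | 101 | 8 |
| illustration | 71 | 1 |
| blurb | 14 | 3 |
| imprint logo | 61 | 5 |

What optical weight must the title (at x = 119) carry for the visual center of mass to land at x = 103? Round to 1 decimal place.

Known weights sum to 8 + 1 + 3 + 5 = 17; their moment is 8·101 + 1·71 + 3·14 + 5·61 = 1226.
Balance at x = 103 requires (1226 + w·119) / (17 + w) = 103.
Rearranging, w·(119 − 103) = 103·17 − 1226 = 525, so w ≈ 525/16 = 32.81.

w ≈ 32.8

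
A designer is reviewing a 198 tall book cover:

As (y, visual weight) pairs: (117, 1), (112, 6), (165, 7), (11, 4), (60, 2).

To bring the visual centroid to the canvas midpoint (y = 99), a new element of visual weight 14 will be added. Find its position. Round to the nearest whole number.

y ≈ 90

New total weight: (1 + 6 + 7 + 4 + 2) + 14 = 34.
Along y: (2108 + 14·y) / 34 = 99 (existing moment 1·117 + 6·112 + 7·165 + 4·11 + 2·60 = 2108) ⇒ y = (3366 − 2108) / 14 ≈ 89.86.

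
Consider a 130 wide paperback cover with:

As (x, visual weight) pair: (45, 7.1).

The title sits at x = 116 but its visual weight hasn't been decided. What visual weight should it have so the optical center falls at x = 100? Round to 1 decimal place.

The single fixed element contributes weight 7.1, moment 7.1·45 = 319.5.
Set Σw·x/Σw = 100: (319.5 + 116w) = 100·(7.1 + w).
Rearranging, w·(116 − 100) = 100·7.1 − 319.5 = 390.5, so w ≈ 390.5/16 = 24.41.

w ≈ 24.4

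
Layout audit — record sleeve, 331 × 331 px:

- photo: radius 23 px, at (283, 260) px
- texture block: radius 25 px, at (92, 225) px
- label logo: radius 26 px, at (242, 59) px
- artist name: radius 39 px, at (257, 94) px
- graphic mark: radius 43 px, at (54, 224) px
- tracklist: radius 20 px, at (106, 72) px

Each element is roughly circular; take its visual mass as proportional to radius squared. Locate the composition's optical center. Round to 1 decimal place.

(161.4, 161.4)

r² weights: photo 23² = 529, texture block 25² = 625, label logo 26² = 676, artist name 39² = 1521, graphic mark 43² = 1849, tracklist 20² = 400. Total = 5600.
x: moment 903942 / weight 5600 ≈ 161.42
y: moment 903999 / weight 5600 ≈ 161.43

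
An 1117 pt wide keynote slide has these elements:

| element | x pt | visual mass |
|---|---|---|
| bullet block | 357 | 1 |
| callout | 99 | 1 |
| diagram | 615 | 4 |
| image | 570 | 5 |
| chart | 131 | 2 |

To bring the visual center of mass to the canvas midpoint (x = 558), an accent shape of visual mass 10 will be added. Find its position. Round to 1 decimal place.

New total weight: (1 + 1 + 4 + 5 + 2) + 10 = 23.
Along x: (6028 + 10·x) / 23 = 558 (existing moment 1·357 + 1·99 + 4·615 + 5·570 + 2·131 = 6028) ⇒ x = (12834 − 6028) / 10 ≈ 680.60.

x ≈ 680.6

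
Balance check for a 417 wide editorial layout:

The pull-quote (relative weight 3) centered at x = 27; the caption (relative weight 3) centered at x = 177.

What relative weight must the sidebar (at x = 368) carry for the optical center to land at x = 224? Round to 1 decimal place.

Existing Σw = 6 (3 + 3); existing moment 3·27 + 3·177 = 612.
For the centroid to hit 224: (612 + w·368) / (6 + w) = 224.
Rearranging, w·(368 − 224) = 224·6 − 612 = 732, so w ≈ 732/144 = 5.08.

w ≈ 5.1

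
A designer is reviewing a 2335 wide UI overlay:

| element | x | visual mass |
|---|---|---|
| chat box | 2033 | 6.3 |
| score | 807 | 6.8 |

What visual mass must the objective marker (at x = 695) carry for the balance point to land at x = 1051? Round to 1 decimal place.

Fixed elements: Σw = 6.3 + 6.8 = 13.1, Σw·x = 6.3·2033 + 6.8·807 = 18295.5.
For the centroid to hit 1051: (18295.5 + w·695) / (13.1 + w) = 1051.
Solving: w = (1051·13.1 − 18295.5) / (695 − 1051) = -4527.4 / -356 ≈ 12.72.

w ≈ 12.7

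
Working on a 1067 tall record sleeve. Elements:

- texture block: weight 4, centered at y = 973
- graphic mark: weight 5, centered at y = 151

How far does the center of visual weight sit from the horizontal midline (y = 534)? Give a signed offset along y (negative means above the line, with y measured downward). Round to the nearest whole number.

Weights sum to 4 + 5 = 9.
y-moment: 4·973 + 5·151 = 4647; centroid 4647/9 ≈ 516.33.
Offset from y = 534: 516.33 − 534 ≈ -17.67.

≈ -18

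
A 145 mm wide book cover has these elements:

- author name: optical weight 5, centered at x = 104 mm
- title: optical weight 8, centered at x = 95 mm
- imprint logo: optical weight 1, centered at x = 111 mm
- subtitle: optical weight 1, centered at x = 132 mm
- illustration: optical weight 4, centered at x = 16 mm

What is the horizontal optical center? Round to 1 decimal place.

Weights sum to 5 + 8 + 1 + 1 + 4 = 19.
x: (5·104 + 8·95 + 1·111 + 1·132 + 4·16) / 19 = 1587 / 19 ≈ 83.53

x ≈ 83.5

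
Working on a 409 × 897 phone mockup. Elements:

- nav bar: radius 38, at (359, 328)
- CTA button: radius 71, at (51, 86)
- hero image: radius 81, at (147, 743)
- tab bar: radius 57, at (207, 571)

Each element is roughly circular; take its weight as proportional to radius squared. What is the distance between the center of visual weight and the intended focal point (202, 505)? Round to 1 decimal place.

≈ 65.0

r² weights: nav bar 38² = 1444, CTA button 71² = 5041, hero image 81² = 6561, tab bar 57² = 3249. Total = 16295.
Σw·x = 1444·359 + 5041·51 + 6561·147 + 3249·207 = 2412497, so x̄ = 2412497/16295 ≈ 148.05.
Σw·y = 1444·328 + 5041·86 + 6561·743 + 3249·571 = 7637160, so ȳ = 7637160/16295 ≈ 468.68.
Offset from (202, 505): Δx ≈ -53.95, Δy ≈ -36.32; distance = √(Δx² + Δy²) ≈ 65.03.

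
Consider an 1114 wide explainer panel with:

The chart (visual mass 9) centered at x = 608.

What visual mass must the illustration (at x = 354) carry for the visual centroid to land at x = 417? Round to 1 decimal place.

Known: weight 9 with moment 9·608 = 5472.
For the centroid to hit 417: (5472 + w·354) / (9 + w) = 417.
Solving: w = (417·9 − 5472) / (354 − 417) = -1719 / -63 ≈ 27.29.

w ≈ 27.3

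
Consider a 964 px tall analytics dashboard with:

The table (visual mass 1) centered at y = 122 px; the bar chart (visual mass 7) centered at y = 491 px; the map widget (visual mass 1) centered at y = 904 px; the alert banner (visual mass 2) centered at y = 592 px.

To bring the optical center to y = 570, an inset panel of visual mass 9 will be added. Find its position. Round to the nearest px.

y ≈ 639

New total weight: (1 + 7 + 1 + 2) + 9 = 20.
y: need Σw·y = 20·570 = 11400. Existing = 1·122 + 7·491 + 1·904 + 2·592 = 5647. Remainder 5753 / 9 ≈ 639.22.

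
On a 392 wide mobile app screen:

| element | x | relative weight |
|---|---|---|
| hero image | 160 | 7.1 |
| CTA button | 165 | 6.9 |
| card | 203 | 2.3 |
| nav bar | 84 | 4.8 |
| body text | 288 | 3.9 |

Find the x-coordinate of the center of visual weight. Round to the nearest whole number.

x ≈ 171

Total weight = 7.1 + 6.9 + 2.3 + 4.8 + 3.9 = 25.0.
x-moment: 7.1·160 + 6.9·165 + 2.3·203 + 4.8·84 + 3.9·288 = 4267.8; centroid 4267.8/25.0 ≈ 170.71.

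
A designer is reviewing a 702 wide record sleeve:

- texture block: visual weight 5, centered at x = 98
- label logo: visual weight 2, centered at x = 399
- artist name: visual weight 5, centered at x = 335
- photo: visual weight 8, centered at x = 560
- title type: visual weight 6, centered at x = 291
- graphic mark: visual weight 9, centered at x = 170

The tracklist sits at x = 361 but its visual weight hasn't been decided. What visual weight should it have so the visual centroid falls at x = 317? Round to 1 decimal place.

w ≈ 8.5

Known weights sum to 5 + 2 + 5 + 8 + 6 + 9 = 35; their moment is 5·98 + 2·399 + 5·335 + 8·560 + 6·291 + 9·170 = 10719.
For the centroid to hit 317: (10719 + w·361) / (35 + w) = 317.
Solving: w = (317·35 − 10719) / (361 − 317) = 376 / 44 ≈ 8.55.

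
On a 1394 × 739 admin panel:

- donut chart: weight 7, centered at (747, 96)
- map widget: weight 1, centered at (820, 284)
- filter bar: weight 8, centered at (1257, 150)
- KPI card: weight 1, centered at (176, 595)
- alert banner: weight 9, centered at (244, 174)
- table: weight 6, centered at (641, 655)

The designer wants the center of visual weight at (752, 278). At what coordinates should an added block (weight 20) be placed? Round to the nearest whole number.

After adding the added block, total weight = 7 + 1 + 8 + 1 + 9 + 6 + 20 = 52.
Along x: (22323 + 20·x) / 52 = 752 (existing moment 7·747 + 1·820 + 8·1257 + 1·176 + 9·244 + 6·641 = 22323) ⇒ x = (39104 − 22323) / 20 ≈ 839.05.
Along y: (8247 + 20·y) / 52 = 278 (existing moment 7·96 + 1·284 + 8·150 + 1·595 + 9·174 + 6·655 = 8247) ⇒ y = (14456 − 8247) / 20 ≈ 310.45.

(839, 310)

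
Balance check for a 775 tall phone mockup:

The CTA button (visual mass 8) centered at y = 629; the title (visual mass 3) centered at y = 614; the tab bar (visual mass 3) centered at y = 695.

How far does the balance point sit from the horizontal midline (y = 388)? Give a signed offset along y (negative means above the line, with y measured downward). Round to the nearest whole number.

≈ 252

Σw = 8 + 3 + 3 = 14.
Σw·y = 8·629 + 3·614 + 3·695 = 8959, so ȳ = 8959/14 ≈ 639.93.
Against y = 388, that's 639.93 − 388 = 251.93.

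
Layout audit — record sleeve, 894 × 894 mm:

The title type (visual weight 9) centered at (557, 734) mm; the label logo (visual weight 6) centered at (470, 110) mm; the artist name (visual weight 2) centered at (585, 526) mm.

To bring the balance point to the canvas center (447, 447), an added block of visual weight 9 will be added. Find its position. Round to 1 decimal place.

New total weight: (9 + 6 + 2) + 9 = 26.
Along x: (9003 + 9·x) / 26 = 447 (existing moment 9·557 + 6·470 + 2·585 = 9003) ⇒ x = (11622 − 9003) / 9 ≈ 291.00.
Along y: (8318 + 9·y) / 26 = 447 (existing moment 9·734 + 6·110 + 2·526 = 8318) ⇒ y = (11622 − 8318) / 9 ≈ 367.11.

(291.0, 367.1)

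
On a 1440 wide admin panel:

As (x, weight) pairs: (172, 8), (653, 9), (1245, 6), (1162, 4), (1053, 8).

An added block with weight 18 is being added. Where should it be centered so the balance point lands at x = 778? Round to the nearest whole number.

x ≈ 747

After adding the added block, total weight = 8 + 9 + 6 + 4 + 8 + 18 = 53.
x: need Σw·x = 53·778 = 41234. Existing = 8·172 + 9·653 + 6·1245 + 4·1162 + 8·1053 = 27795. Remainder 13439 / 18 ≈ 746.61.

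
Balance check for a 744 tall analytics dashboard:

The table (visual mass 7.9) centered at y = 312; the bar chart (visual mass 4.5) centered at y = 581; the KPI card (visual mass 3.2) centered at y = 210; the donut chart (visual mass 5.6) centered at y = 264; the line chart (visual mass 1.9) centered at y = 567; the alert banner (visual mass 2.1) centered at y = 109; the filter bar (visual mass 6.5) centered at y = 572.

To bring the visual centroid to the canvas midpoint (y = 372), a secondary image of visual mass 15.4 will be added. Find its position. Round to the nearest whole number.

y ≈ 342

After adding the secondary image, total weight = 7.9 + 4.5 + 3.2 + 5.6 + 1.9 + 2.1 + 6.5 + 15.4 = 47.1.
y: target moment 47.1×372 = 17521.2; current 7.9·312 + 4.5·581 + 3.2·210 + 5.6·264 + 1.9·567 + 2.1·109 + 6.5·572 = 12253.9; the secondary image supplies 5267.3, so y = 5267.3/15.4 ≈ 342.03.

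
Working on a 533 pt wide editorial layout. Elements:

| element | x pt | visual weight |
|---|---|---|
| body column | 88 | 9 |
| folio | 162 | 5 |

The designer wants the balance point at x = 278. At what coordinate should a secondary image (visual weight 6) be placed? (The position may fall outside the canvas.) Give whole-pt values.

With the secondary image, Σw becomes 9 + 5 + 6 = 20.
x: target moment 20×278 = 5560; current 9·88 + 5·162 = 1602; the secondary image supplies 3958, so x = 3958/6 ≈ 659.67.

x ≈ 660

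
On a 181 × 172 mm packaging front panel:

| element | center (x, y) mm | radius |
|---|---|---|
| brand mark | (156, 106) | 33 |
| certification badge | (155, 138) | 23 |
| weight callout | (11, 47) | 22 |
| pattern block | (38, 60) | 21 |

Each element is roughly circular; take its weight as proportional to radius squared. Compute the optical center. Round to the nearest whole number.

Weights ∝ r²: brand mark 33² = 1089, certification badge 23² = 529, weight callout 22² = 484, pattern block 21² = 441; Σw = 2543.
x-moment: 1089·156 + 529·155 + 484·11 + 441·38 = 273961; centroid 273961/2543 ≈ 107.73.
y-moment: 1089·106 + 529·138 + 484·47 + 441·60 = 237644; centroid 237644/2543 ≈ 93.45.

(108, 93)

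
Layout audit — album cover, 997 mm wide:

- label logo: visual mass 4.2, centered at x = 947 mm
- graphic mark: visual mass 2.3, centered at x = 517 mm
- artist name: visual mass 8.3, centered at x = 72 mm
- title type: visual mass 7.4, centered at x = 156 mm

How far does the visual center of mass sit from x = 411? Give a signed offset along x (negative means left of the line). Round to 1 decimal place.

Weights sum to 4.2 + 2.3 + 8.3 + 7.4 = 22.2.
x-moment: 4.2·947 + 2.3·517 + 8.3·72 + 7.4·156 = 6918.5; centroid 6918.5/22.2 ≈ 311.64.
Difference: 311.64 − 411 ≈ -99.36.

≈ -99.4 mm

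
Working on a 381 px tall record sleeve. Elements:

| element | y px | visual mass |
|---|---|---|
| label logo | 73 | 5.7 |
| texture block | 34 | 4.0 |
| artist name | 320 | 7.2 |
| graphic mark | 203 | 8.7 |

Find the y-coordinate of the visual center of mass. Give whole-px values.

Weights sum to 5.7 + 4.0 + 7.2 + 8.7 = 25.6.
Σw·y = 5.7·73 + 4.0·34 + 7.2·320 + 8.7·203 = 4622.2, so ȳ = 4622.2/25.6 ≈ 180.55.

y ≈ 181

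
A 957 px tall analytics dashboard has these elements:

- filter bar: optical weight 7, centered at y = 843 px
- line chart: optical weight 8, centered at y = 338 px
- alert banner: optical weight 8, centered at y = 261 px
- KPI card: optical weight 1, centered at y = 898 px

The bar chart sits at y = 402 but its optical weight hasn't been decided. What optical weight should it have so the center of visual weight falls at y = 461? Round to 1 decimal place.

w ≈ 8.9

Fixed elements: Σw = 7 + 8 + 8 + 1 = 24, Σw·y = 7·843 + 8·338 + 8·261 + 1·898 = 11591.
For the centroid to hit 461: (11591 + w·402) / (24 + w) = 461.
Solving: w = (461·24 − 11591) / (402 − 461) = -527 / -59 ≈ 8.93.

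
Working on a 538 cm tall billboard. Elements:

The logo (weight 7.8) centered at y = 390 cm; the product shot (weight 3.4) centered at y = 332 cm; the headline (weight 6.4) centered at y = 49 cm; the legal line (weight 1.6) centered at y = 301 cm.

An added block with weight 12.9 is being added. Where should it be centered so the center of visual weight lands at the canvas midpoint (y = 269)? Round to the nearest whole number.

y ≈ 284

After adding the added block, total weight = 7.8 + 3.4 + 6.4 + 1.6 + 12.9 = 32.1.
y: need Σw·y = 32.1·269 = 8634.9. Existing = 7.8·390 + 3.4·332 + 6.4·49 + 1.6·301 = 4966.0. Remainder 3668.9 / 12.9 ≈ 284.41.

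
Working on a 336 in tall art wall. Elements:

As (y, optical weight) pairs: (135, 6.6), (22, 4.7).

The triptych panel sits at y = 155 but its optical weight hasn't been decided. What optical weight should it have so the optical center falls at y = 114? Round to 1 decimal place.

w ≈ 7.2

Fixed elements: Σw = 6.6 + 4.7 = 11.3, Σw·y = 6.6·135 + 4.7·22 = 994.4.
Set Σw·y/Σw = 114: (994.4 + 155w) = 114·(11.3 + w).
So w = (114·11.3 − 994.4)/(155 − 114) = 293.8/41 ≈ 7.17.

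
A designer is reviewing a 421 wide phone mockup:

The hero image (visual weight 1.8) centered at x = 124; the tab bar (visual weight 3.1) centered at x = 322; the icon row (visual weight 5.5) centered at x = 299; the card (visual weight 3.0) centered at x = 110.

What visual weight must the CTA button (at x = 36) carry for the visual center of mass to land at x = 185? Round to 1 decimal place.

Fixed elements: Σw = 1.8 + 3.1 + 5.5 + 3.0 = 13.4, Σw·x = 1.8·124 + 3.1·322 + 5.5·299 + 3.0·110 = 3195.9.
For the centroid to hit 185: (3195.9 + w·36) / (13.4 + w) = 185.
So w = (185·13.4 − 3195.9)/(36 − 185) = -716.9/-149 ≈ 4.81.

w ≈ 4.8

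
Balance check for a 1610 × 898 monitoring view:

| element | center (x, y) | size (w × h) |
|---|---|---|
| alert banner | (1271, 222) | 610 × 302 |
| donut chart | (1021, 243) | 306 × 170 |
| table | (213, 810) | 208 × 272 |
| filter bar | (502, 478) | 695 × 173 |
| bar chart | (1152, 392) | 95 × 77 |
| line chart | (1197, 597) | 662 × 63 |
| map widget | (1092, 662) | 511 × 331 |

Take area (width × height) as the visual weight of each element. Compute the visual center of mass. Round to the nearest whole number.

Areas → weights: alert banner 610·302 = 184220, donut chart 306·170 = 52020, table 208·272 = 56576, filter bar 695·173 = 120235, bar chart 95·77 = 7315, line chart 662·63 = 41706, map widget 511·331 = 169141; Σw = 631213.
x: moment 602715632 / weight 631213 ≈ 954.85
Σw·y = 296573894; ȳ = 296573894/631213 ≈ 469.85.

(955, 470)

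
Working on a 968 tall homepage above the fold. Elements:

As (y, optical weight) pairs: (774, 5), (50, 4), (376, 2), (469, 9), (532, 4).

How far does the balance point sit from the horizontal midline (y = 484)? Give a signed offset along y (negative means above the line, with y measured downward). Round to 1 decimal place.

≈ -18.5

Weights sum to 5 + 4 + 2 + 9 + 4 = 24.
y: (5·774 + 4·50 + 2·376 + 9·469 + 4·532) / 24 = 11171 / 24 ≈ 465.46
Difference: 465.46 − 484 ≈ -18.54.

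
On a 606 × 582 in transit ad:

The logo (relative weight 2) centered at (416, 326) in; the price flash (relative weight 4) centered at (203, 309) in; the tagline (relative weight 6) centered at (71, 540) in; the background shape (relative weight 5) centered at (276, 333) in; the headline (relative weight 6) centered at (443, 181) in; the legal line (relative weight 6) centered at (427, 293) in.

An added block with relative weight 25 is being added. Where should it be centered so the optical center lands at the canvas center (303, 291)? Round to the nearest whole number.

(308, 243)

After adding the added block, total weight = 2 + 4 + 6 + 5 + 6 + 6 + 25 = 54.
Along x: (8670 + 25·x) / 54 = 303 (existing moment 2·416 + 4·203 + 6·71 + 5·276 + 6·443 + 6·427 = 8670) ⇒ x = (16362 − 8670) / 25 ≈ 307.68.
Along y: (9637 + 25·y) / 54 = 291 (existing moment 2·326 + 4·309 + 6·540 + 5·333 + 6·181 + 6·293 = 9637) ⇒ y = (15714 − 9637) / 25 ≈ 243.08.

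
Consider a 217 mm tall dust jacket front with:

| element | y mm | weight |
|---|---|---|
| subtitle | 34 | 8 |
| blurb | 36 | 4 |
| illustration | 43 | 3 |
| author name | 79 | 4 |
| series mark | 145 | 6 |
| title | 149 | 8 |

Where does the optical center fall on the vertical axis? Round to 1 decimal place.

y ≈ 88.6

Total weight = 8 + 4 + 3 + 4 + 6 + 8 = 33.
y-moment: 8·34 + 4·36 + 3·43 + 4·79 + 6·145 + 8·149 = 2923; centroid 2923/33 ≈ 88.58.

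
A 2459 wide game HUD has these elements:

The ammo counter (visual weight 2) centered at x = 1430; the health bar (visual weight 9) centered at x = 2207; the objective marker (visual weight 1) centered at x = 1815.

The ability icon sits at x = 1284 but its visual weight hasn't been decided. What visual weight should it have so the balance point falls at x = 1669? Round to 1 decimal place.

w ≈ 11.7

Existing Σw = 12 (2 + 9 + 1); existing moment 2·1430 + 9·2207 + 1·1815 = 24538.
For the centroid to hit 1669: (24538 + w·1284) / (12 + w) = 1669.
So w = (1669·12 − 24538)/(1284 − 1669) = -4510/-385 ≈ 11.71.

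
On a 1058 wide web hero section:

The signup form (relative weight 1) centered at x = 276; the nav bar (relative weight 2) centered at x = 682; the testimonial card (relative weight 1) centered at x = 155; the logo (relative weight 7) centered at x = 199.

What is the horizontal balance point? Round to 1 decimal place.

Total weight = 1 + 2 + 1 + 7 = 11.
x-moment: 1·276 + 2·682 + 1·155 + 7·199 = 3188; centroid 3188/11 ≈ 289.82.

x ≈ 289.8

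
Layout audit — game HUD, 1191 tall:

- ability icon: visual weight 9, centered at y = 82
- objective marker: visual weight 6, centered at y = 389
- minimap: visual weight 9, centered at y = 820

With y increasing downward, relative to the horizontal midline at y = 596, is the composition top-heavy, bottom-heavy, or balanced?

top-heavy

Weights sum to 9 + 6 + 9 = 24.
y-moment: 9·82 + 6·389 + 9·820 = 10452; centroid 10452/24 ≈ 435.50.
Since 435.5 is above (smaller y than) 596, the composition reads top-heavy.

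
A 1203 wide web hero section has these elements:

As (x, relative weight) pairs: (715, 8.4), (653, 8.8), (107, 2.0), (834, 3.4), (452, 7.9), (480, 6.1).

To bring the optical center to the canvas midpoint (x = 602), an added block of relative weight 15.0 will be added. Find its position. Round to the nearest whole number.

x ≈ 651

New total weight: (8.4 + 8.8 + 2.0 + 3.4 + 7.9 + 6.1) + 15.0 = 51.6.
x: target moment 51.6×602 = 31063.2; current 8.4·715 + 8.8·653 + 2.0·107 + 3.4·834 + 7.9·452 + 6.1·480 = 21300.8; the added block supplies 9762.4, so x = 9762.4/15.0 ≈ 650.83.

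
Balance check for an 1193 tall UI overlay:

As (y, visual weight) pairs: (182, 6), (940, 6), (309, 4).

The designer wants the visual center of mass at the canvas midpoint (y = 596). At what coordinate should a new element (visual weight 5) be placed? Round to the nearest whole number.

New total weight: (6 + 6 + 4) + 5 = 21.
y: need Σw·y = 21·596 = 12516. Existing = 6·182 + 6·940 + 4·309 = 7968. Remainder 4548 / 5 ≈ 909.60.

y ≈ 910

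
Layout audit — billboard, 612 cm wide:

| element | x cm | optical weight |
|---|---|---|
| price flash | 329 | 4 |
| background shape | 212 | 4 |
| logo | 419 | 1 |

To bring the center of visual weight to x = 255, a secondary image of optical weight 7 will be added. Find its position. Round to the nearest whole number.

With the secondary image, Σw becomes 4 + 4 + 1 + 7 = 16.
x: target moment 16×255 = 4080; current 4·329 + 4·212 + 1·419 = 2583; the secondary image supplies 1497, so x = 1497/7 ≈ 213.86.

x ≈ 214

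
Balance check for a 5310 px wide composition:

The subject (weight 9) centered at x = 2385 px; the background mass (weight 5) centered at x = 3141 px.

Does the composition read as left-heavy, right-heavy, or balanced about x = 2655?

balanced

Weights sum to 9 + 5 = 14.
x: (9·2385 + 5·3141) / 14 = 37170 / 14 ≈ 2655.00
2655.00 = 2655 exactly: balanced.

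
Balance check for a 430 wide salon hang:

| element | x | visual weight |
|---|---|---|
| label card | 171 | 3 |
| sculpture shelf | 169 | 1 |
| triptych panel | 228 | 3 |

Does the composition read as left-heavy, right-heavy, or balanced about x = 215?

left-heavy

Total weight = 3 + 1 + 3 = 7.
Σw·x = 3·171 + 1·169 + 3·228 = 1366, so x̄ = 1366/7 ≈ 195.14.
195.1 vs midline 215 → left-heavy.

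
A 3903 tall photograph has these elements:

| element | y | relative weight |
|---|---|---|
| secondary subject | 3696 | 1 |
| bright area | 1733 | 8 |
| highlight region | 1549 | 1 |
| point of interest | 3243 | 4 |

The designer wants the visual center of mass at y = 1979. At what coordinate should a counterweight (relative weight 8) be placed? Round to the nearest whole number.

With the counterweight, Σw becomes 1 + 8 + 1 + 4 + 8 = 22.
y: target moment 22×1979 = 43538; current 1·3696 + 8·1733 + 1·1549 + 4·3243 = 32081; the counterweight supplies 11457, so y = 11457/8 ≈ 1432.12.

y ≈ 1432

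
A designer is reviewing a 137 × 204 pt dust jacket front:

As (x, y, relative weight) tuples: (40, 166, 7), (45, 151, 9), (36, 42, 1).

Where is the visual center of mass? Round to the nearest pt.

(42, 151)

Total weight = 7 + 9 + 1 = 17.
x: (7·40 + 9·45 + 1·36) / 17 = 721 / 17 ≈ 42.41
y: (7·166 + 9·151 + 1·42) / 17 = 2563 / 17 ≈ 150.76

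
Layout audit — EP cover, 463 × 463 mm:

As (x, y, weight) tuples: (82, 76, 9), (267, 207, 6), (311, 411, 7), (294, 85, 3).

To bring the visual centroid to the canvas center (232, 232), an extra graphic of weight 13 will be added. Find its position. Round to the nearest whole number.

(263, 289)

New total weight: (9 + 6 + 7 + 3) + 13 = 38.
Along x: (5399 + 13·x) / 38 = 232 (existing moment 9·82 + 6·267 + 7·311 + 3·294 = 5399) ⇒ x = (8816 − 5399) / 13 ≈ 262.85.
Along y: (5058 + 13·y) / 38 = 232 (existing moment 9·76 + 6·207 + 7·411 + 3·85 = 5058) ⇒ y = (8816 − 5058) / 13 ≈ 289.08.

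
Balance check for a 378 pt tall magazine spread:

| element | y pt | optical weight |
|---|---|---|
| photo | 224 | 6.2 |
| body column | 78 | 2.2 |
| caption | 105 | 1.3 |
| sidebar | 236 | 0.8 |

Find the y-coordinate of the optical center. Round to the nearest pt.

Weights sum to 6.2 + 2.2 + 1.3 + 0.8 = 10.5.
Σw·y = 6.2·224 + 2.2·78 + 1.3·105 + 0.8·236 = 1885.7, so ȳ = 1885.7/10.5 ≈ 179.59.

y ≈ 180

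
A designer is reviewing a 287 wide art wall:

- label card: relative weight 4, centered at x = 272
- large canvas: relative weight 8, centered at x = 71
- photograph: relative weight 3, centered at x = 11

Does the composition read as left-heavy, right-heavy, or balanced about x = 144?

left-heavy

Σw = 4 + 8 + 3 = 15.
x: (4·272 + 8·71 + 3·11) / 15 = 1689 / 15 ≈ 112.60
112.6 vs midline 144 → left-heavy.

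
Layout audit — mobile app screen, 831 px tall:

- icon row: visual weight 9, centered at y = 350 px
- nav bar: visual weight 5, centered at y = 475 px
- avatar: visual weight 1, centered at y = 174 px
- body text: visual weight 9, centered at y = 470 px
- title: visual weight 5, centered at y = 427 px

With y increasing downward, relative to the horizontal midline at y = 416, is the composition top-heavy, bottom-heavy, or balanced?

balanced

Total weight = 9 + 5 + 1 + 9 + 5 = 29.
Σw·y = 9·350 + 5·475 + 1·174 + 9·470 + 5·427 = 12064, so ȳ = 12064/29 ≈ 416.00.
416.00 = 416 exactly: balanced.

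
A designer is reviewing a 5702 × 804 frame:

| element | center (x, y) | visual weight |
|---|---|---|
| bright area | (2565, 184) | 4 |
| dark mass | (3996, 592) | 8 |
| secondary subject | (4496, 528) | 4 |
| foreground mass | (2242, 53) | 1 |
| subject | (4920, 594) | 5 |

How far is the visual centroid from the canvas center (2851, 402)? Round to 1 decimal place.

Σw = 4 + 8 + 4 + 1 + 5 = 22.
x-moment: 4·2565 + 8·3996 + 4·4496 + 1·2242 + 5·4920 = 87054; centroid 87054/22 ≈ 3957.00.
y-moment: 4·184 + 8·592 + 4·528 + 1·53 + 5·594 = 10607; centroid 10607/22 ≈ 482.14.
From (2851, 402): dx = 1106.00, dy = 80.14, so the distance is √(dx²+dy²) ≈ 1108.90.

≈ 1108.9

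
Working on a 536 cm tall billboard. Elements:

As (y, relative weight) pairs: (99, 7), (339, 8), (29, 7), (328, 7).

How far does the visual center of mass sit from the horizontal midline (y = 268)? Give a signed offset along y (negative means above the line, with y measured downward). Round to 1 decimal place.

Weights sum to 7 + 8 + 7 + 7 = 29.
y: (7·99 + 8·339 + 7·29 + 7·328) / 29 = 5904 / 29 ≈ 203.59
Against y = 268, that's 203.59 − 268 = -64.41.

≈ -64.4 cm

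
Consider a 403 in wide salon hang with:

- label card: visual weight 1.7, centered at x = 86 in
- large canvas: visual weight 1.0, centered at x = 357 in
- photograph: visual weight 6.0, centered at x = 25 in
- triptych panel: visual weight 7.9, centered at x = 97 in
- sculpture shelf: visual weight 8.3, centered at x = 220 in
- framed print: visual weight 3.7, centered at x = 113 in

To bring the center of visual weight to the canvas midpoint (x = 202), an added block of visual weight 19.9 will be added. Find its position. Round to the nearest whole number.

x ≈ 308

After adding the added block, total weight = 1.7 + 1.0 + 6.0 + 7.9 + 8.3 + 3.7 + 19.9 = 48.5.
x: target moment 48.5×202 = 9797.0; current 1.7·86 + 1.0·357 + 6.0·25 + 7.9·97 + 8.3·220 + 3.7·113 = 3663.6; the added block supplies 6133.4, so x = 6133.4/19.9 ≈ 308.21.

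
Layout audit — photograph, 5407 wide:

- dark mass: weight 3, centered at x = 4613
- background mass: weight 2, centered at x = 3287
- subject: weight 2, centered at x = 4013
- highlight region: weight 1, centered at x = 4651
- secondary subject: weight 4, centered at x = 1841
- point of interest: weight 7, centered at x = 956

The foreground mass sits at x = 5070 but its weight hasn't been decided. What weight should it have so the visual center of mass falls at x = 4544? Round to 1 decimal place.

Fixed elements: Σw = 3 + 2 + 2 + 1 + 4 + 7 = 19, Σw·x = 3·4613 + 2·3287 + 2·4013 + 1·4651 + 4·1841 + 7·956 = 47146.
For the centroid to hit 4544: (47146 + w·5070) / (19 + w) = 4544.
Rearranging, w·(5070 − 4544) = 4544·19 − 47146 = 39190, so w ≈ 39190/526 = 74.51.

w ≈ 74.5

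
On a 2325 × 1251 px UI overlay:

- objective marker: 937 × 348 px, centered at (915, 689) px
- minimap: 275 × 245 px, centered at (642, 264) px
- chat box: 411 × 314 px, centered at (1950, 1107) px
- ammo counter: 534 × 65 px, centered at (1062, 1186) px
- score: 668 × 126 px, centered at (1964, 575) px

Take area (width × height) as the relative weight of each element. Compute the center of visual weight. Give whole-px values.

(1240, 740)

Areas → weights: objective marker 937·348 = 326076, minimap 275·245 = 67375, chat box 411·314 = 129054, ammo counter 534·65 = 34710, score 668·126 = 84168; Σw = 641383.
Σw·x = 326076·915 + 67375·642 + 129054·1950 + 34710·1062 + 84168·1964 = 795437562, so x̄ = 795437562/641383 ≈ 1240.19.
Σw·y = 326076·689 + 67375·264 + 129054·1107 + 34710·1186 + 84168·575 = 474878802, so ȳ = 474878802/641383 ≈ 740.40.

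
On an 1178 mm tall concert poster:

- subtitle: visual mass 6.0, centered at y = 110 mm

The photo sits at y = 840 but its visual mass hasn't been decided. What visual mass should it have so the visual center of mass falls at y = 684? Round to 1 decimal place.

Known: weight 6.0 with moment 6.0·110 = 660.0.
Set Σw·y/Σw = 684: (660.0 + 840w) = 684·(6.0 + w).
So w = (684·6.0 − 660.0)/(840 − 684) = 3444.0/156 ≈ 22.08.

w ≈ 22.1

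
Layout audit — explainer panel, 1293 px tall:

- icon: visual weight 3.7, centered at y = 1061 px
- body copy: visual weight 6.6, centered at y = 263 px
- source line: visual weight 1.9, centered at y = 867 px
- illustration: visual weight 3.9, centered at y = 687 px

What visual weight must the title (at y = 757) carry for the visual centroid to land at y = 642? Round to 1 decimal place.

w ≈ 3.0

Existing Σw = 16.1 (3.7 + 6.6 + 1.9 + 3.9); existing moment 3.7·1061 + 6.6·263 + 1.9·867 + 3.9·687 = 9988.1.
Balance at y = 642 requires (9988.1 + w·757) / (16.1 + w) = 642.
Solving: w = (642·16.1 − 9988.1) / (757 − 642) = 348.1 / 115 ≈ 3.03.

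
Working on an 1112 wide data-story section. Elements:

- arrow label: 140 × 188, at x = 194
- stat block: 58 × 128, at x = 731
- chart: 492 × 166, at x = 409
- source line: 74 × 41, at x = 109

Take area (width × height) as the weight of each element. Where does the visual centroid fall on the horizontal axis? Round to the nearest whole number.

x ≈ 374

Taking area as weight: arrow label 140·188 = 26320, stat block 58·128 = 7424, chart 492·166 = 81672, source line 74·41 = 3034. Sum 118450.
Σw·x = 26320·194 + 7424·731 + 81672·409 + 3034·109 = 44267578, so x̄ = 44267578/118450 ≈ 373.72.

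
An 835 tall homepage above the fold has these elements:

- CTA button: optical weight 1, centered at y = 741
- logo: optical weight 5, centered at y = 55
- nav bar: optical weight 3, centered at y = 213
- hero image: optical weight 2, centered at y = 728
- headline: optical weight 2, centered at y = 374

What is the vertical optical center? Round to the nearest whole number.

Total weight = 1 + 5 + 3 + 2 + 2 = 13.
y: (1·741 + 5·55 + 3·213 + 2·728 + 2·374) / 13 = 3859 / 13 ≈ 296.85

y ≈ 297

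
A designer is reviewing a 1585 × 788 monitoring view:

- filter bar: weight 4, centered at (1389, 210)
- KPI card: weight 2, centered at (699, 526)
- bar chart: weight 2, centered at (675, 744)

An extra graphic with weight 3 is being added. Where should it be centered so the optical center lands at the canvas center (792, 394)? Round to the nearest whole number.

After adding the extra graphic, total weight = 4 + 2 + 2 + 3 = 11.
Along x: (8304 + 3·x) / 11 = 792 (existing moment 4·1389 + 2·699 + 2·675 = 8304) ⇒ x = (8712 − 8304) / 3 ≈ 136.00.
Along y: (3380 + 3·y) / 11 = 394 (existing moment 4·210 + 2·526 + 2·744 = 3380) ⇒ y = (4334 − 3380) / 3 ≈ 318.00.

(136, 318)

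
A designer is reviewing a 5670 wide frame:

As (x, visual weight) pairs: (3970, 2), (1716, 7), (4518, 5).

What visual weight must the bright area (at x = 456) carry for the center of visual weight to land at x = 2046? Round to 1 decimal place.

Known weights sum to 2 + 7 + 5 = 14; their moment is 2·3970 + 7·1716 + 5·4518 = 42542.
Balance at x = 2046 requires (42542 + w·456) / (14 + w) = 2046.
Solving: w = (2046·14 − 42542) / (456 − 2046) = -13898 / -1590 ≈ 8.74.

w ≈ 8.7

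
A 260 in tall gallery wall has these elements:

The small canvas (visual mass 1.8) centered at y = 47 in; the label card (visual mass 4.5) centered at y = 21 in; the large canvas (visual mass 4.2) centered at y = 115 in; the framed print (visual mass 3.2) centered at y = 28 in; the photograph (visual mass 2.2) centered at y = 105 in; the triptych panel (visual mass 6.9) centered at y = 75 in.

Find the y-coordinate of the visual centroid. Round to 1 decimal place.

Weights sum to 1.8 + 4.5 + 4.2 + 3.2 + 2.2 + 6.9 = 22.8.
y-moment: 1.8·47 + 4.5·21 + 4.2·115 + 3.2·28 + 2.2·105 + 6.9·75 = 1500.2; centroid 1500.2/22.8 ≈ 65.80.

y ≈ 65.8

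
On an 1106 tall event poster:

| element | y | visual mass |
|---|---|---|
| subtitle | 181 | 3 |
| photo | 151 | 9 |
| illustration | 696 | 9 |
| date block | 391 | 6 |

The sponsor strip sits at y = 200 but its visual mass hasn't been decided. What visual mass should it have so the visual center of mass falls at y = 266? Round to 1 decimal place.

w ≈ 50.5

Existing Σw = 27 (3 + 9 + 9 + 6); existing moment 3·181 + 9·151 + 9·696 + 6·391 = 10512.
For the centroid to hit 266: (10512 + w·200) / (27 + w) = 266.
Solving: w = (266·27 − 10512) / (200 − 266) = -3330 / -66 ≈ 50.45.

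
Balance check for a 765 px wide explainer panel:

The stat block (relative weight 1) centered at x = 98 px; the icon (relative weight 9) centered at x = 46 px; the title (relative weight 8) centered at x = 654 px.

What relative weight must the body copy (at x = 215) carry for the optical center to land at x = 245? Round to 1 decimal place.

w ≈ 44.5

Known weights sum to 1 + 9 + 8 = 18; their moment is 1·98 + 9·46 + 8·654 = 5744.
For the centroid to hit 245: (5744 + w·215) / (18 + w) = 245.
So w = (245·18 − 5744)/(215 − 245) = -1334/-30 ≈ 44.47.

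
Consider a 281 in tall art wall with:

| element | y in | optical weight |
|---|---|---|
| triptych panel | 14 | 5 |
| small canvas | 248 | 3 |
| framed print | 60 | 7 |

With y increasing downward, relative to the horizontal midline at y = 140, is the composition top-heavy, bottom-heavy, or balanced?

Weights sum to 5 + 3 + 7 = 15.
y-moment: 5·14 + 3·248 + 7·60 = 1234; centroid 1234/15 ≈ 82.27.
Since 82.3 is above (smaller y than) 140, the composition reads top-heavy.

top-heavy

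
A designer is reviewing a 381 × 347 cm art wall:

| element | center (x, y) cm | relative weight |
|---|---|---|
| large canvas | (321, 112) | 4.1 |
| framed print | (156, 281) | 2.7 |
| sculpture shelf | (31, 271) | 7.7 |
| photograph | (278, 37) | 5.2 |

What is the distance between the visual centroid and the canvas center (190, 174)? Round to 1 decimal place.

Weights sum to 4.1 + 2.7 + 7.7 + 5.2 = 19.7.
x: (4.1·321 + 2.7·156 + 7.7·31 + 5.2·278) / 19.7 = 3421.6 / 19.7 ≈ 173.69
y: (4.1·112 + 2.7·281 + 7.7·271 + 5.2·37) / 19.7 = 3497.0 / 19.7 ≈ 177.51
Offset from (190, 174): Δx ≈ -16.31, Δy ≈ 3.51; distance = √(Δx² + Δy²) ≈ 16.69.

≈ 16.7 cm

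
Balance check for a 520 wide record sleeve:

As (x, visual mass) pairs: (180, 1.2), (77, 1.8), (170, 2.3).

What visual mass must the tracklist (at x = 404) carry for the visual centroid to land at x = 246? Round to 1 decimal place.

w ≈ 3.5

Fixed elements: Σw = 1.2 + 1.8 + 2.3 = 5.3, Σw·x = 1.2·180 + 1.8·77 + 2.3·170 = 745.6.
For the centroid to hit 246: (745.6 + w·404) / (5.3 + w) = 246.
So w = (246·5.3 − 745.6)/(404 − 246) = 558.2/158 ≈ 3.53.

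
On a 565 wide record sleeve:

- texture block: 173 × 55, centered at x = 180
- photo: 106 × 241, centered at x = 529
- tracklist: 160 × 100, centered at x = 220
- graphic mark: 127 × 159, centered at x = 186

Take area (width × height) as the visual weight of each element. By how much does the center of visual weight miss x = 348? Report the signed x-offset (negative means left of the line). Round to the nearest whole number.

≈ -32

Areas: texture block 173·55 = 9515, photo 106·241 = 25546, tracklist 160·100 = 16000, graphic mark 127·159 = 20193. Total weight = 71254.
x: (9515·180 + 25546·529 + 16000·220 + 20193·186) / 71254 = 22502432 / 71254 ≈ 315.81
Offset from x = 348: 315.81 − 348 ≈ -32.19.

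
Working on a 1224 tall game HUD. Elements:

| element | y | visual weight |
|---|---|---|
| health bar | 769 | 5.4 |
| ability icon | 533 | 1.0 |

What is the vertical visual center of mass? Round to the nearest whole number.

Σw = 5.4 + 1.0 = 6.4.
y-moment: 5.4·769 + 1.0·533 = 4685.6; centroid 4685.6/6.4 ≈ 732.12.

y ≈ 732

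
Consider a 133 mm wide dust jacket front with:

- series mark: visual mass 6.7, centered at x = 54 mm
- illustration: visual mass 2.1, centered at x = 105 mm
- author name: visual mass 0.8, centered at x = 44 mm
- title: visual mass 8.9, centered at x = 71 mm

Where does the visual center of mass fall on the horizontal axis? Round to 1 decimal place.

x ≈ 67.5

Total weight = 6.7 + 2.1 + 0.8 + 8.9 = 18.5.
x: (6.7·54 + 2.1·105 + 0.8·44 + 8.9·71) / 18.5 = 1249.4 / 18.5 ≈ 67.54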